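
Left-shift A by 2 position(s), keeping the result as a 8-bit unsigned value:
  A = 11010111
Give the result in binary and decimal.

Shift left by 2: drop the top 2 bit(s), append 2 zero(s) on the right.
  11010111  ->  discard [11], keep [010111], append 00
= 01011100

Answer: 01011100 (92)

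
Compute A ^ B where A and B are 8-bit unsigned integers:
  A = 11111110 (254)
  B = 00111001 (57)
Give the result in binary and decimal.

Apply ^ to each column (1 where bits differ):
  11111110
^ 00111001
----------
  11000111

Answer: 11000111 (199)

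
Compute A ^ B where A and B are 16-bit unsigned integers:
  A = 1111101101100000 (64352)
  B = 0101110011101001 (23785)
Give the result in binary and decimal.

Apply ^ to each column (1 where bits differ):
  1111101101100000
^ 0101110011101001
------------------
  1010011110001001

Answer: 1010011110001001 (42889)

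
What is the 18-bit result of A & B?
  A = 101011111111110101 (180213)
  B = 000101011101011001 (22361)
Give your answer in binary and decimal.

Apply & to each column (1 only where both bits are 1):
  101011111111110101
& 000101011101011001
--------------------
  000001011101010001

Answer: 000001011101010001 (5969)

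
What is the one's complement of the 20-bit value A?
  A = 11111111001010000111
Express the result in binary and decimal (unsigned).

Flip each bit (0->1, 1->0):
  11111111001010000111
  00000000110101111000

Answer: 00000000110101111000 (3448)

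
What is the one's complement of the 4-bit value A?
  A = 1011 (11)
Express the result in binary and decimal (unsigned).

Flip each bit (0->1, 1->0):
  1011
  0100

Answer: 0100 (4)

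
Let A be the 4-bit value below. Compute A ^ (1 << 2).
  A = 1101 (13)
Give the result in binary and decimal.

Mask = 1 << 2 = 0100
Bit 2 of A is 1; XOR with the mask flips it to 0.
  1101
^ 0100
------
  1001

Answer: 1001 (9)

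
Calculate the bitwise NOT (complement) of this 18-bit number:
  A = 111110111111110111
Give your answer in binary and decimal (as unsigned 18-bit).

Flip each bit (0->1, 1->0):
  111110111111110111
  000001000000001000

Answer: 000001000000001000 (4104)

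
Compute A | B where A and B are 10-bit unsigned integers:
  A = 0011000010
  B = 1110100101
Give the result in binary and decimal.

Apply | to each column (1 where either bit is 1):
  0011000010
| 1110100101
------------
  1111100111

Answer: 1111100111 (999)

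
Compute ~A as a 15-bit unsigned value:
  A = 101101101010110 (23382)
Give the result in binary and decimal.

Flip each bit (0->1, 1->0):
  101101101010110
  010010010101001

Answer: 010010010101001 (9385)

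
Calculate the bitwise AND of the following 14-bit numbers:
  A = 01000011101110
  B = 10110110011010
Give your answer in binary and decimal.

Apply & to each column (1 only where both bits are 1):
  01000011101110
& 10110110011010
----------------
  00000010001010

Answer: 00000010001010 (138)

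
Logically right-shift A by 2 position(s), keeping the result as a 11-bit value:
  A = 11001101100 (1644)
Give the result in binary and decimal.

Logical shift right by 2: drop the bottom 2 bit(s), prepend 2 zero(s) on the left.
  11001101100  ->  keep [110011011], discard [00], prepend 00
= 00110011011

Answer: 00110011011 (411)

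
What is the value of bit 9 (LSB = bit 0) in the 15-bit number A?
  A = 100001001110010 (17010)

Bit 9 is the 10th from the right.
  100001001110010
       ^
That bit is 1.

Answer: 1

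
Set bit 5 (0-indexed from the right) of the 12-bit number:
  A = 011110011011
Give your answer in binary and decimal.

Mask = 1 << 5 = 000000100000
Bit 5 of A is 0, so OR-ing with the mask flips it to 1.
  011110011011
| 000000100000
--------------
  011110111011

Answer: 011110111011 (1979)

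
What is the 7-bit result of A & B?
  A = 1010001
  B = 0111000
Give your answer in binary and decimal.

Apply & to each column (1 only where both bits are 1):
  1010001
& 0111000
---------
  0010000

Answer: 0010000 (16)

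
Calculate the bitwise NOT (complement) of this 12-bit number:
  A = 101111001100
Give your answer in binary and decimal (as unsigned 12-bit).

Flip each bit (0->1, 1->0):
  101111001100
  010000110011

Answer: 010000110011 (1075)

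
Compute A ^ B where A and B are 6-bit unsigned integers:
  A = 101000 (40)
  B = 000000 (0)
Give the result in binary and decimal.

Apply ^ to each column (1 where bits differ):
  101000
^ 000000
--------
  101000

Answer: 101000 (40)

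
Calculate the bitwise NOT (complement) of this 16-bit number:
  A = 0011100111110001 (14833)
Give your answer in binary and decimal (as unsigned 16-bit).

Flip each bit (0->1, 1->0):
  0011100111110001
  1100011000001110

Answer: 1100011000001110 (50702)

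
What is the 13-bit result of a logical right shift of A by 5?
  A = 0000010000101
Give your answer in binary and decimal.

Logical shift right by 5: drop the bottom 5 bit(s), prepend 5 zero(s) on the left.
  0000010000101  ->  keep [00000100], discard [00101], prepend 00000
= 0000000000100

Answer: 0000000000100 (4)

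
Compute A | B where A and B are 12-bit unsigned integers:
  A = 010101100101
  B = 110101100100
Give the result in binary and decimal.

Apply | to each column (1 where either bit is 1):
  010101100101
| 110101100100
--------------
  110101100101

Answer: 110101100101 (3429)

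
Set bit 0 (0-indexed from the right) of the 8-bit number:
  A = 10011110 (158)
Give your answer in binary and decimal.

Mask = 1 << 0 = 00000001
Bit 0 of A is 0, so OR-ing with the mask flips it to 1.
  10011110
| 00000001
----------
  10011111

Answer: 10011111 (159)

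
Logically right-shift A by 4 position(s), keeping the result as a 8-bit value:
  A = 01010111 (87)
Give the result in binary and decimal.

Logical shift right by 4: drop the bottom 4 bit(s), prepend 4 zero(s) on the left.
  01010111  ->  keep [0101], discard [0111], prepend 0000
= 00000101

Answer: 00000101 (5)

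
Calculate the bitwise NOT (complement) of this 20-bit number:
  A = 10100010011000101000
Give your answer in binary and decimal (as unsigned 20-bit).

Flip each bit (0->1, 1->0):
  10100010011000101000
  01011101100111010111

Answer: 01011101100111010111 (383447)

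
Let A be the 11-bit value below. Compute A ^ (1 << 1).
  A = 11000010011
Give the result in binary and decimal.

Mask = 1 << 1 = 00000000010
Bit 1 of A is 1; XOR with the mask flips it to 0.
  11000010011
^ 00000000010
-------------
  11000010001

Answer: 11000010001 (1553)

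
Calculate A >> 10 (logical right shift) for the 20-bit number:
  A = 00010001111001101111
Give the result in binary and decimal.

Logical shift right by 10: drop the bottom 10 bit(s), prepend 10 zero(s) on the left.
  00010001111001101111  ->  keep [0001000111], discard [1001101111], prepend 0000000000
= 00000000000001000111

Answer: 00000000000001000111 (71)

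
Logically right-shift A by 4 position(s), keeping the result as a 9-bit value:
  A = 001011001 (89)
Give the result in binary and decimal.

Logical shift right by 4: drop the bottom 4 bit(s), prepend 4 zero(s) on the left.
  001011001  ->  keep [00101], discard [1001], prepend 0000
= 000000101

Answer: 000000101 (5)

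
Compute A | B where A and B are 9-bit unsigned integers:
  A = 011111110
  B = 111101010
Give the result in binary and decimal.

Apply | to each column (1 where either bit is 1):
  011111110
| 111101010
-----------
  111111110

Answer: 111111110 (510)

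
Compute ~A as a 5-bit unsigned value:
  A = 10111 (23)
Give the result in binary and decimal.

Flip each bit (0->1, 1->0):
  10111
  01000

Answer: 01000 (8)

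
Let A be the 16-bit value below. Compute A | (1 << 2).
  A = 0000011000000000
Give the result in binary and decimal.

Mask = 1 << 2 = 0000000000000100
Bit 2 of A is 0, so OR-ing with the mask flips it to 1.
  0000011000000000
| 0000000000000100
------------------
  0000011000000100

Answer: 0000011000000100 (1540)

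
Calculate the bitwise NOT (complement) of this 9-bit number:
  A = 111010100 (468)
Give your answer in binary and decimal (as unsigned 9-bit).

Flip each bit (0->1, 1->0):
  111010100
  000101011

Answer: 000101011 (43)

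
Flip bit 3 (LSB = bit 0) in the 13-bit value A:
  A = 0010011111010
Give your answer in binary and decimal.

Mask = 1 << 3 = 0000000001000
Bit 3 of A is 1; XOR with the mask flips it to 0.
  0010011111010
^ 0000000001000
---------------
  0010011110010

Answer: 0010011110010 (1266)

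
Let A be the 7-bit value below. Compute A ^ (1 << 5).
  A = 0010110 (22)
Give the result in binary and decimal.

Mask = 1 << 5 = 0100000
Bit 5 of A is 0; XOR with the mask flips it to 1.
  0010110
^ 0100000
---------
  0110110

Answer: 0110110 (54)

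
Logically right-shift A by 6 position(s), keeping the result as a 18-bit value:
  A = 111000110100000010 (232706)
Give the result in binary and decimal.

Logical shift right by 6: drop the bottom 6 bit(s), prepend 6 zero(s) on the left.
  111000110100000010  ->  keep [111000110100], discard [000010], prepend 000000
= 000000111000110100

Answer: 000000111000110100 (3636)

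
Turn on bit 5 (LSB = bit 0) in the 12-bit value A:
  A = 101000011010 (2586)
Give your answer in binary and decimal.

Mask = 1 << 5 = 000000100000
Bit 5 of A is 0, so OR-ing with the mask flips it to 1.
  101000011010
| 000000100000
--------------
  101000111010

Answer: 101000111010 (2618)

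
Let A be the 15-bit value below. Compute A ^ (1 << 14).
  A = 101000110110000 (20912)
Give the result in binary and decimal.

Mask = 1 << 14 = 100000000000000
Bit 14 of A is 1; XOR with the mask flips it to 0.
  101000110110000
^ 100000000000000
-----------------
  001000110110000

Answer: 001000110110000 (4528)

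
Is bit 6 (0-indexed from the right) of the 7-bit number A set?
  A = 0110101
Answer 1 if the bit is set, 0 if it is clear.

Bit 6 is the 7th from the right.
  0110101
  ^
That bit is 0.

Answer: 0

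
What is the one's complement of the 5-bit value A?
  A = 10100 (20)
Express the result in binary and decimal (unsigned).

Flip each bit (0->1, 1->0):
  10100
  01011

Answer: 01011 (11)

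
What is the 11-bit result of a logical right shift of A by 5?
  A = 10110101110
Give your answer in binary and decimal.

Logical shift right by 5: drop the bottom 5 bit(s), prepend 5 zero(s) on the left.
  10110101110  ->  keep [101101], discard [01110], prepend 00000
= 00000101101

Answer: 00000101101 (45)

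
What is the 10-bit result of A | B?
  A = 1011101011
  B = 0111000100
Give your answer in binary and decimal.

Apply | to each column (1 where either bit is 1):
  1011101011
| 0111000100
------------
  1111101111

Answer: 1111101111 (1007)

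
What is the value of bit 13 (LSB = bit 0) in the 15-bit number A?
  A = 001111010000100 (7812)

Bit 13 is the 14th from the right.
  001111010000100
   ^
That bit is 0.

Answer: 0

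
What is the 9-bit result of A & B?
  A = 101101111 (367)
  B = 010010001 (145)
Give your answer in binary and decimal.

Apply & to each column (1 only where both bits are 1):
  101101111
& 010010001
-----------
  000000001

Answer: 000000001 (1)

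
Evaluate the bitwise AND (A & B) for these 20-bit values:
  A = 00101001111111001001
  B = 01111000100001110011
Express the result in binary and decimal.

Apply & to each column (1 only where both bits are 1):
  00101001111111001001
& 01111000100001110011
----------------------
  00101000100001000001

Answer: 00101000100001000001 (165953)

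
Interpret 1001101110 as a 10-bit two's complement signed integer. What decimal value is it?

MSB is 1, so the value is negative. Find the magnitude:
1. Invert bits:  0110010001
2. Add 1:        0110010010  = 402
3. Apply sign:   -402

Answer: -402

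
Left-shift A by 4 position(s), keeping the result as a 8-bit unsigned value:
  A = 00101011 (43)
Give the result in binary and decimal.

Shift left by 4: drop the top 4 bit(s), append 4 zero(s) on the right.
  00101011  ->  discard [0010], keep [1011], append 0000
= 10110000

Answer: 10110000 (176)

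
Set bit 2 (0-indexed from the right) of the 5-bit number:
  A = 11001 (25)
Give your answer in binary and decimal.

Mask = 1 << 2 = 00100
Bit 2 of A is 0, so OR-ing with the mask flips it to 1.
  11001
| 00100
-------
  11101

Answer: 11101 (29)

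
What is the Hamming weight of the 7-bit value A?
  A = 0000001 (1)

0000001
1-bits at positions (from bit 0 = LSB): 0
Count = 1

Answer: 1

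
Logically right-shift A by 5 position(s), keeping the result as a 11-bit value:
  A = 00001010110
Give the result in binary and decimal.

Logical shift right by 5: drop the bottom 5 bit(s), prepend 5 zero(s) on the left.
  00001010110  ->  keep [000010], discard [10110], prepend 00000
= 00000000010

Answer: 00000000010 (2)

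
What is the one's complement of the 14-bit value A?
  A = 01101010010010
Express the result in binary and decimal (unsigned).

Flip each bit (0->1, 1->0):
  01101010010010
  10010101101101

Answer: 10010101101101 (9581)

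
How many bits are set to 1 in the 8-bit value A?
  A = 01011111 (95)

01011111
1-bits at positions (from bit 0 = LSB): 0, 1, 2, 3, 4, 6
Count = 6

Answer: 6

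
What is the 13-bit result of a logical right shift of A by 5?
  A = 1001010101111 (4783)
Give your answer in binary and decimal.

Logical shift right by 5: drop the bottom 5 bit(s), prepend 5 zero(s) on the left.
  1001010101111  ->  keep [10010101], discard [01111], prepend 00000
= 0000010010101

Answer: 0000010010101 (149)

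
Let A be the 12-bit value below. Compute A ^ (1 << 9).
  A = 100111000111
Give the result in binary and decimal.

Mask = 1 << 9 = 001000000000
Bit 9 of A is 0; XOR with the mask flips it to 1.
  100111000111
^ 001000000000
--------------
  101111000111

Answer: 101111000111 (3015)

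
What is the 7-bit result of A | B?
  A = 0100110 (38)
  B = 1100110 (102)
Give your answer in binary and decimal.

Apply | to each column (1 where either bit is 1):
  0100110
| 1100110
---------
  1100110

Answer: 1100110 (102)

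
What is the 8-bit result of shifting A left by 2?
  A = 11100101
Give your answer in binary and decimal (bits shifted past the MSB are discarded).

Shift left by 2: drop the top 2 bit(s), append 2 zero(s) on the right.
  11100101  ->  discard [11], keep [100101], append 00
= 10010100

Answer: 10010100 (148)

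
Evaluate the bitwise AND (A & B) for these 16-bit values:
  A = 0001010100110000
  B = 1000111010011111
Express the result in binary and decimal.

Apply & to each column (1 only where both bits are 1):
  0001010100110000
& 1000111010011111
------------------
  0000010000010000

Answer: 0000010000010000 (1040)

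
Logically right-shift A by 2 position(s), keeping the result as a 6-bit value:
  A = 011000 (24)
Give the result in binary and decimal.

Logical shift right by 2: drop the bottom 2 bit(s), prepend 2 zero(s) on the left.
  011000  ->  keep [0110], discard [00], prepend 00
= 000110

Answer: 000110 (6)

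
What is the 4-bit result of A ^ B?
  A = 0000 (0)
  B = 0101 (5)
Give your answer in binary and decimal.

Apply ^ to each column (1 where bits differ):
  0000
^ 0101
------
  0101

Answer: 0101 (5)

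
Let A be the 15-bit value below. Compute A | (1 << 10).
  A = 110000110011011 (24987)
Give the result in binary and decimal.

Mask = 1 << 10 = 000010000000000
Bit 10 of A is 0, so OR-ing with the mask flips it to 1.
  110000110011011
| 000010000000000
-----------------
  110010110011011

Answer: 110010110011011 (26011)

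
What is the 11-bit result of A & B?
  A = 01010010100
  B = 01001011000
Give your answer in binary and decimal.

Apply & to each column (1 only where both bits are 1):
  01010010100
& 01001011000
-------------
  01000010000

Answer: 01000010000 (528)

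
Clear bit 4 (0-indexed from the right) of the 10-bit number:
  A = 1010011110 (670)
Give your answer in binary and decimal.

Mask = ~(1 << 4) = 1111101111
Bit 4 of A is 1, so AND-ing with the mask clears it to 0.
  1010011110
& 1111101111
------------
  1010001110

Answer: 1010001110 (654)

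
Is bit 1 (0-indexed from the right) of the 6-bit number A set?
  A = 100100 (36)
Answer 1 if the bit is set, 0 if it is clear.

Bit 1 is the 2nd from the right.
  100100
      ^
That bit is 0.

Answer: 0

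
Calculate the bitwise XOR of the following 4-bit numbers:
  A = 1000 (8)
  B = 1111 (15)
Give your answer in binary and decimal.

Apply ^ to each column (1 where bits differ):
  1000
^ 1111
------
  0111

Answer: 0111 (7)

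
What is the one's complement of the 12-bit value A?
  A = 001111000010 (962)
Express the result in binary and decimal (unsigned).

Flip each bit (0->1, 1->0):
  001111000010
  110000111101

Answer: 110000111101 (3133)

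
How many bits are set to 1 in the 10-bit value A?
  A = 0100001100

0100001100
1-bits at positions (from bit 0 = LSB): 2, 3, 8
Count = 3

Answer: 3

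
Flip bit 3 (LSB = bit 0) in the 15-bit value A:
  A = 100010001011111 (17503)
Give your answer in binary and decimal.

Mask = 1 << 3 = 000000000001000
Bit 3 of A is 1; XOR with the mask flips it to 0.
  100010001011111
^ 000000000001000
-----------------
  100010001010111

Answer: 100010001010111 (17495)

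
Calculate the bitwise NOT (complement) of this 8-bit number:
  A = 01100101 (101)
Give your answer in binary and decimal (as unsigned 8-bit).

Flip each bit (0->1, 1->0):
  01100101
  10011010

Answer: 10011010 (154)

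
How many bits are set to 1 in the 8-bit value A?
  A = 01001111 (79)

01001111
1-bits at positions (from bit 0 = LSB): 0, 1, 2, 3, 6
Count = 5

Answer: 5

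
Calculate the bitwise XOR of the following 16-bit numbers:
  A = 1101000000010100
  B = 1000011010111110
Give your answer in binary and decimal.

Apply ^ to each column (1 where bits differ):
  1101000000010100
^ 1000011010111110
------------------
  0101011010101010

Answer: 0101011010101010 (22186)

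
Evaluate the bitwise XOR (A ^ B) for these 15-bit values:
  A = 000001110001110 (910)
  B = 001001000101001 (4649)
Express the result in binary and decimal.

Apply ^ to each column (1 where bits differ):
  000001110001110
^ 001001000101001
-----------------
  001000110100111

Answer: 001000110100111 (4519)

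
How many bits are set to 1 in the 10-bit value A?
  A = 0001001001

0001001001
1-bits at positions (from bit 0 = LSB): 0, 3, 6
Count = 3

Answer: 3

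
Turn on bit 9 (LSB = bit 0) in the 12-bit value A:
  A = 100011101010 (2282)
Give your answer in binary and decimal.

Mask = 1 << 9 = 001000000000
Bit 9 of A is 0, so OR-ing with the mask flips it to 1.
  100011101010
| 001000000000
--------------
  101011101010

Answer: 101011101010 (2794)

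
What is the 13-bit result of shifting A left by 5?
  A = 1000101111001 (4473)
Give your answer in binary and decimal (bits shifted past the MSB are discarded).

Shift left by 5: drop the top 5 bit(s), append 5 zero(s) on the right.
  1000101111001  ->  discard [10001], keep [01111001], append 00000
= 0111100100000

Answer: 0111100100000 (3872)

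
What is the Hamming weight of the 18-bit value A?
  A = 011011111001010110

011011111001010110
1-bits at positions (from bit 0 = LSB): 1, 2, 4, 6, 9, 10, 11, 12, 13, 15, 16
Count = 11

Answer: 11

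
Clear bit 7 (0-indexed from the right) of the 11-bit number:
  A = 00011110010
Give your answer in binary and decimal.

Mask = ~(1 << 7) = 11101111111
Bit 7 of A is 1, so AND-ing with the mask clears it to 0.
  00011110010
& 11101111111
-------------
  00001110010

Answer: 00001110010 (114)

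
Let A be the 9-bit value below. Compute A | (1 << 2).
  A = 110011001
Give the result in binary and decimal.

Mask = 1 << 2 = 000000100
Bit 2 of A is 0, so OR-ing with the mask flips it to 1.
  110011001
| 000000100
-----------
  110011101

Answer: 110011101 (413)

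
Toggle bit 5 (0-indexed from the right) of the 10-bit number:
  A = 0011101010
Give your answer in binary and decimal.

Mask = 1 << 5 = 0000100000
Bit 5 of A is 1; XOR with the mask flips it to 0.
  0011101010
^ 0000100000
------------
  0011001010

Answer: 0011001010 (202)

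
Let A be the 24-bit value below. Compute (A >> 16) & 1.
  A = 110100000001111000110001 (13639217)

Bit 16 is the 17th from the right.
  110100000001111000110001
         ^
That bit is 0.

Answer: 0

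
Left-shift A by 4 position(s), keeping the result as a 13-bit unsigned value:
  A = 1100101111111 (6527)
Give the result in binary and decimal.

Shift left by 4: drop the top 4 bit(s), append 4 zero(s) on the right.
  1100101111111  ->  discard [1100], keep [101111111], append 0000
= 1011111110000

Answer: 1011111110000 (6128)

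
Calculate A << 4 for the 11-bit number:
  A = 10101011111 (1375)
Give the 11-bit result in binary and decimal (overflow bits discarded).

Shift left by 4: drop the top 4 bit(s), append 4 zero(s) on the right.
  10101011111  ->  discard [1010], keep [1011111], append 0000
= 10111110000

Answer: 10111110000 (1520)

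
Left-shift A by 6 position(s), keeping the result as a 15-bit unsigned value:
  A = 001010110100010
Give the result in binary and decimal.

Shift left by 6: drop the top 6 bit(s), append 6 zero(s) on the right.
  001010110100010  ->  discard [001010], keep [110100010], append 000000
= 110100010000000

Answer: 110100010000000 (26752)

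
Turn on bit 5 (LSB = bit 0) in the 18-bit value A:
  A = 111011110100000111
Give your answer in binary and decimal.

Mask = 1 << 5 = 000000000000100000
Bit 5 of A is 0, so OR-ing with the mask flips it to 1.
  111011110100000111
| 000000000000100000
--------------------
  111011110100100111

Answer: 111011110100100111 (245031)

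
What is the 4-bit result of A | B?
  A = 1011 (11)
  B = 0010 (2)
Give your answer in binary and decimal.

Apply | to each column (1 where either bit is 1):
  1011
| 0010
------
  1011

Answer: 1011 (11)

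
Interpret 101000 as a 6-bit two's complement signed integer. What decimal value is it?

MSB is 1, so the value is negative. Find the magnitude:
1. Invert bits:  010111
2. Add 1:        011000  = 24
3. Apply sign:   -24

Answer: -24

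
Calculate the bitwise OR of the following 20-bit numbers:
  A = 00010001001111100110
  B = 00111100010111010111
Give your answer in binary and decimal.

Apply | to each column (1 where either bit is 1):
  00010001001111100110
| 00111100010111010111
----------------------
  00111101011111110111

Answer: 00111101011111110111 (251895)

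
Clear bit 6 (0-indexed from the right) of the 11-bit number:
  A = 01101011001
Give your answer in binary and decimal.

Mask = ~(1 << 6) = 11110111111
Bit 6 of A is 1, so AND-ing with the mask clears it to 0.
  01101011001
& 11110111111
-------------
  01100011001

Answer: 01100011001 (793)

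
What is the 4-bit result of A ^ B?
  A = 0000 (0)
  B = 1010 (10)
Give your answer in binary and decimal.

Apply ^ to each column (1 where bits differ):
  0000
^ 1010
------
  1010

Answer: 1010 (10)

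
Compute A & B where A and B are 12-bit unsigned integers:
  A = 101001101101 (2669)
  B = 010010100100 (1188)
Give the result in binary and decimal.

Apply & to each column (1 only where both bits are 1):
  101001101101
& 010010100100
--------------
  000000100100

Answer: 000000100100 (36)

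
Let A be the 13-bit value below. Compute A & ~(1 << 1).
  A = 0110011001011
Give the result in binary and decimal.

Mask = ~(1 << 1) = 1111111111101
Bit 1 of A is 1, so AND-ing with the mask clears it to 0.
  0110011001011
& 1111111111101
---------------
  0110011001001

Answer: 0110011001001 (3273)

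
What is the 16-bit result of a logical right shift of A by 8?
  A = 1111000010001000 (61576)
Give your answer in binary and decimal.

Logical shift right by 8: drop the bottom 8 bit(s), prepend 8 zero(s) on the left.
  1111000010001000  ->  keep [11110000], discard [10001000], prepend 00000000
= 0000000011110000

Answer: 0000000011110000 (240)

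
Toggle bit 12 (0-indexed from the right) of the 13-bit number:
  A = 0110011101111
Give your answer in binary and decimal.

Mask = 1 << 12 = 1000000000000
Bit 12 of A is 0; XOR with the mask flips it to 1.
  0110011101111
^ 1000000000000
---------------
  1110011101111

Answer: 1110011101111 (7407)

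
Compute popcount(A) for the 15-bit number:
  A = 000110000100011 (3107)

000110000100011
1-bits at positions (from bit 0 = LSB): 0, 1, 5, 10, 11
Count = 5

Answer: 5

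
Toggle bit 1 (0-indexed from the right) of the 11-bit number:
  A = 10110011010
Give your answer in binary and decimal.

Mask = 1 << 1 = 00000000010
Bit 1 of A is 1; XOR with the mask flips it to 0.
  10110011010
^ 00000000010
-------------
  10110011000

Answer: 10110011000 (1432)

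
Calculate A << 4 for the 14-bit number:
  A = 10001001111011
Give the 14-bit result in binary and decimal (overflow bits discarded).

Shift left by 4: drop the top 4 bit(s), append 4 zero(s) on the right.
  10001001111011  ->  discard [1000], keep [1001111011], append 0000
= 10011110110000

Answer: 10011110110000 (10160)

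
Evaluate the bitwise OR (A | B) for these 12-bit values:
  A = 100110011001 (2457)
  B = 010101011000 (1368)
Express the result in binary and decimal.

Apply | to each column (1 where either bit is 1):
  100110011001
| 010101011000
--------------
  110111011001

Answer: 110111011001 (3545)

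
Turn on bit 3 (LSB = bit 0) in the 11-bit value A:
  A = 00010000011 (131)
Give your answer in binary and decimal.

Mask = 1 << 3 = 00000001000
Bit 3 of A is 0, so OR-ing with the mask flips it to 1.
  00010000011
| 00000001000
-------------
  00010001011

Answer: 00010001011 (139)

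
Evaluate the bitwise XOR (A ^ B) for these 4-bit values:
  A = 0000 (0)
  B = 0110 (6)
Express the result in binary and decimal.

Apply ^ to each column (1 where bits differ):
  0000
^ 0110
------
  0110

Answer: 0110 (6)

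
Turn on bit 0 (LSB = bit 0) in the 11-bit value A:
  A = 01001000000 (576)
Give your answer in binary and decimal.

Mask = 1 << 0 = 00000000001
Bit 0 of A is 0, so OR-ing with the mask flips it to 1.
  01001000000
| 00000000001
-------------
  01001000001

Answer: 01001000001 (577)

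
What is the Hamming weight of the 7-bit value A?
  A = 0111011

0111011
1-bits at positions (from bit 0 = LSB): 0, 1, 3, 4, 5
Count = 5

Answer: 5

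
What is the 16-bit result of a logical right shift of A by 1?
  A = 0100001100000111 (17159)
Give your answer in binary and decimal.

Logical shift right by 1: drop the bottom 1 bit(s), prepend 1 zero(s) on the left.
  0100001100000111  ->  keep [010000110000011], discard [1], prepend 0
= 0010000110000011

Answer: 0010000110000011 (8579)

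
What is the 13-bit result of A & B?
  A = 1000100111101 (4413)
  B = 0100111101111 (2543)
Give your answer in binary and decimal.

Apply & to each column (1 only where both bits are 1):
  1000100111101
& 0100111101111
---------------
  0000100101101

Answer: 0000100101101 (301)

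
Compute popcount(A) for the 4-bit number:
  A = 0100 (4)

0100
1-bits at positions (from bit 0 = LSB): 2
Count = 1

Answer: 1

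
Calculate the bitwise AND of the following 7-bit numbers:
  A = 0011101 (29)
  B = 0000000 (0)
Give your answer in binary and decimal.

Apply & to each column (1 only where both bits are 1):
  0011101
& 0000000
---------
  0000000

Answer: 0000000 (0)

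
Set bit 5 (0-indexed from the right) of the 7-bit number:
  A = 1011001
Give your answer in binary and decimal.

Mask = 1 << 5 = 0100000
Bit 5 of A is 0, so OR-ing with the mask flips it to 1.
  1011001
| 0100000
---------
  1111001

Answer: 1111001 (121)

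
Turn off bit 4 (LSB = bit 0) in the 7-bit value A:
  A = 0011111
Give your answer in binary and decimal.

Mask = ~(1 << 4) = 1101111
Bit 4 of A is 1, so AND-ing with the mask clears it to 0.
  0011111
& 1101111
---------
  0001111

Answer: 0001111 (15)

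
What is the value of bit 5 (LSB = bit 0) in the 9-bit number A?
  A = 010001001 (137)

Bit 5 is the 6th from the right.
  010001001
     ^
That bit is 0.

Answer: 0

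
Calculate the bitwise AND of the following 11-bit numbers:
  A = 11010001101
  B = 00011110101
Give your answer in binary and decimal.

Apply & to each column (1 only where both bits are 1):
  11010001101
& 00011110101
-------------
  00010000101

Answer: 00010000101 (133)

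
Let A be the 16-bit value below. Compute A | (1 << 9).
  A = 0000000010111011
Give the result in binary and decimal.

Mask = 1 << 9 = 0000001000000000
Bit 9 of A is 0, so OR-ing with the mask flips it to 1.
  0000000010111011
| 0000001000000000
------------------
  0000001010111011

Answer: 0000001010111011 (699)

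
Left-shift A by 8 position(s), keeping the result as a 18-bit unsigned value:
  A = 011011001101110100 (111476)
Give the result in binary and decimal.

Shift left by 8: drop the top 8 bit(s), append 8 zero(s) on the right.
  011011001101110100  ->  discard [01101100], keep [1101110100], append 00000000
= 110111010000000000

Answer: 110111010000000000 (226304)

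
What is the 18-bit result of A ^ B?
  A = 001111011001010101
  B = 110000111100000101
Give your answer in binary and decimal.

Apply ^ to each column (1 where bits differ):
  001111011001010101
^ 110000111100000101
--------------------
  111111100101010000

Answer: 111111100101010000 (260432)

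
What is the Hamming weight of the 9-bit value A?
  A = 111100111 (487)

111100111
1-bits at positions (from bit 0 = LSB): 0, 1, 2, 5, 6, 7, 8
Count = 7

Answer: 7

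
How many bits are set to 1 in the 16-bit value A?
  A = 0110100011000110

0110100011000110
1-bits at positions (from bit 0 = LSB): 1, 2, 6, 7, 11, 13, 14
Count = 7

Answer: 7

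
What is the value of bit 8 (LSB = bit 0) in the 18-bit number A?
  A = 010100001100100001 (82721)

Bit 8 is the 9th from the right.
  010100001100100001
           ^
That bit is 1.

Answer: 1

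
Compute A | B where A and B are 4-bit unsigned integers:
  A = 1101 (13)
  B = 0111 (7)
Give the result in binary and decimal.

Apply | to each column (1 where either bit is 1):
  1101
| 0111
------
  1111

Answer: 1111 (15)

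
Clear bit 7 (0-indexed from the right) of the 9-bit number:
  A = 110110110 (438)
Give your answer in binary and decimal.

Mask = ~(1 << 7) = 101111111
Bit 7 of A is 1, so AND-ing with the mask clears it to 0.
  110110110
& 101111111
-----------
  100110110

Answer: 100110110 (310)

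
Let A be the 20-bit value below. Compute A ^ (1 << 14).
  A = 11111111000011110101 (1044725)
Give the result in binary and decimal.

Mask = 1 << 14 = 00000100000000000000
Bit 14 of A is 1; XOR with the mask flips it to 0.
  11111111000011110101
^ 00000100000000000000
----------------------
  11111011000011110101

Answer: 11111011000011110101 (1028341)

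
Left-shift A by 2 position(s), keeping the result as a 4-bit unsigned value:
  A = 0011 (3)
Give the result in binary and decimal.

Shift left by 2: drop the top 2 bit(s), append 2 zero(s) on the right.
  0011  ->  discard [00], keep [11], append 00
= 1100

Answer: 1100 (12)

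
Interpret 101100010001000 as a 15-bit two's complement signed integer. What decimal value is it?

MSB is 1, so the value is negative. Find the magnitude:
1. Invert bits:  010011101110111
2. Add 1:        010011101111000  = 10104
3. Apply sign:   -10104

Answer: -10104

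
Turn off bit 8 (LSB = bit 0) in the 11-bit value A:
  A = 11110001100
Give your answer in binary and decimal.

Mask = ~(1 << 8) = 11011111111
Bit 8 of A is 1, so AND-ing with the mask clears it to 0.
  11110001100
& 11011111111
-------------
  11010001100

Answer: 11010001100 (1676)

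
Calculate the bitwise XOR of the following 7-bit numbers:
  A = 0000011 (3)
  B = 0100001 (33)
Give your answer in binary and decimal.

Apply ^ to each column (1 where bits differ):
  0000011
^ 0100001
---------
  0100010

Answer: 0100010 (34)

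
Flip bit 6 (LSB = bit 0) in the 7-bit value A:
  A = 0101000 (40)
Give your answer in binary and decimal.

Mask = 1 << 6 = 1000000
Bit 6 of A is 0; XOR with the mask flips it to 1.
  0101000
^ 1000000
---------
  1101000

Answer: 1101000 (104)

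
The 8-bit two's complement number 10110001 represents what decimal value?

MSB is 1, so the value is negative. Find the magnitude:
1. Invert bits:  01001110
2. Add 1:        01001111  = 79
3. Apply sign:   -79

Answer: -79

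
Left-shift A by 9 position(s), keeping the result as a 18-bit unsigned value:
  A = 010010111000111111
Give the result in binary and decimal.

Shift left by 9: drop the top 9 bit(s), append 9 zero(s) on the right.
  010010111000111111  ->  discard [010010111], keep [000111111], append 000000000
= 000111111000000000

Answer: 000111111000000000 (32256)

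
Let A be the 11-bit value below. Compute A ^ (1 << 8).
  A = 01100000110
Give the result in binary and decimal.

Mask = 1 << 8 = 00100000000
Bit 8 of A is 1; XOR with the mask flips it to 0.
  01100000110
^ 00100000000
-------------
  01000000110

Answer: 01000000110 (518)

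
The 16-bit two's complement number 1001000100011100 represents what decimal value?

MSB is 1, so the value is negative. Find the magnitude:
1. Invert bits:  0110111011100011
2. Add 1:        0110111011100100  = 28388
3. Apply sign:   -28388

Answer: -28388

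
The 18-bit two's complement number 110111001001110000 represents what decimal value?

MSB is 1, so the value is negative. Find the magnitude:
1. Invert bits:  001000110110001111
2. Add 1:        001000110110010000  = 36240
3. Apply sign:   -36240

Answer: -36240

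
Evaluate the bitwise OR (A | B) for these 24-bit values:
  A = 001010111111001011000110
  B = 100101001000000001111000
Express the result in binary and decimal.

Apply | to each column (1 where either bit is 1):
  001010111111001011000110
| 100101001000000001111000
--------------------------
  101111111111001011111110

Answer: 101111111111001011111110 (12579582)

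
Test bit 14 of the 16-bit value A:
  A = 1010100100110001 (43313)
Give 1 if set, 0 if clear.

Bit 14 is the 15th from the right.
  1010100100110001
   ^
That bit is 0.

Answer: 0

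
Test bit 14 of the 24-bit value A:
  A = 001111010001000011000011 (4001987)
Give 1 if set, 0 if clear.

Bit 14 is the 15th from the right.
  001111010001000011000011
           ^
That bit is 0.

Answer: 0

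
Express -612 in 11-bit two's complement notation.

1. Binary of +612:  01001100100
2. Invert bits:     10110011011
3. Add 1:           10110011100

Answer: 10110011100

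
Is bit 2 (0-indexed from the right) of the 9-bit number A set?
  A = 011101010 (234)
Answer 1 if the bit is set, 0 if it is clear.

Bit 2 is the 3rd from the right.
  011101010
        ^
That bit is 0.

Answer: 0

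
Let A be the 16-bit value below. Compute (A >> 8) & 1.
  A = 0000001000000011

Bit 8 is the 9th from the right.
  0000001000000011
         ^
That bit is 0.

Answer: 0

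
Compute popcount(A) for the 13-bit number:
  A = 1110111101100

1110111101100
1-bits at positions (from bit 0 = LSB): 2, 3, 5, 6, 7, 8, 10, 11, 12
Count = 9

Answer: 9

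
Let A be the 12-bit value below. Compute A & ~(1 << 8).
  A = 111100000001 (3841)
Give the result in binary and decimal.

Mask = ~(1 << 8) = 111011111111
Bit 8 of A is 1, so AND-ing with the mask clears it to 0.
  111100000001
& 111011111111
--------------
  111000000001

Answer: 111000000001 (3585)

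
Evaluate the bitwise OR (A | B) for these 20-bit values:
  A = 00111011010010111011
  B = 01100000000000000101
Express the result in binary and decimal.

Apply | to each column (1 where either bit is 1):
  00111011010010111011
| 01100000000000000101
----------------------
  01111011010010111111

Answer: 01111011010010111111 (505023)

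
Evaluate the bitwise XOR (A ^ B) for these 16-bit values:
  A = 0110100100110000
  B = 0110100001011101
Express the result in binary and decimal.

Apply ^ to each column (1 where bits differ):
  0110100100110000
^ 0110100001011101
------------------
  0000000101101101

Answer: 0000000101101101 (365)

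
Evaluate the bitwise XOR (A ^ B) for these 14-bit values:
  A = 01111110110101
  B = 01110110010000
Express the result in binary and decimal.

Apply ^ to each column (1 where bits differ):
  01111110110101
^ 01110110010000
----------------
  00001000100101

Answer: 00001000100101 (549)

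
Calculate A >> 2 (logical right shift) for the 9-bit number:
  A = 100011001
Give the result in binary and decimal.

Logical shift right by 2: drop the bottom 2 bit(s), prepend 2 zero(s) on the left.
  100011001  ->  keep [1000110], discard [01], prepend 00
= 001000110

Answer: 001000110 (70)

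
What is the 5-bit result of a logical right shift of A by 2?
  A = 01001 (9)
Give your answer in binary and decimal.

Logical shift right by 2: drop the bottom 2 bit(s), prepend 2 zero(s) on the left.
  01001  ->  keep [010], discard [01], prepend 00
= 00010

Answer: 00010 (2)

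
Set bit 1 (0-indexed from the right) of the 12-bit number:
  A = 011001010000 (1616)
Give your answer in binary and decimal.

Mask = 1 << 1 = 000000000010
Bit 1 of A is 0, so OR-ing with the mask flips it to 1.
  011001010000
| 000000000010
--------------
  011001010010

Answer: 011001010010 (1618)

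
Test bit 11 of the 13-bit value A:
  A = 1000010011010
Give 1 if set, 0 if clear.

Bit 11 is the 12th from the right.
  1000010011010
   ^
That bit is 0.

Answer: 0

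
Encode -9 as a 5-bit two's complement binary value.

1. Binary of +9:  01001
2. Invert bits:     10110
3. Add 1:           10111

Answer: 10111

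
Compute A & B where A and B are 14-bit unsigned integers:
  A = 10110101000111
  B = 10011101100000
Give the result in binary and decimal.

Apply & to each column (1 only where both bits are 1):
  10110101000111
& 10011101100000
----------------
  10010101000000

Answer: 10010101000000 (9536)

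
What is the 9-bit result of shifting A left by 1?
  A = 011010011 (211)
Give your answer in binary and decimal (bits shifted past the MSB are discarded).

Shift left by 1: drop the top 1 bit(s), append 1 zero(s) on the right.
  011010011  ->  discard [0], keep [11010011], append 0
= 110100110

Answer: 110100110 (422)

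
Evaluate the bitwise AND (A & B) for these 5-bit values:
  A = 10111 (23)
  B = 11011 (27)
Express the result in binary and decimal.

Apply & to each column (1 only where both bits are 1):
  10111
& 11011
-------
  10011

Answer: 10011 (19)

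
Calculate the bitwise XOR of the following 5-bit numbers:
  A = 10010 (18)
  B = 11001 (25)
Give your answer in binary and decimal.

Apply ^ to each column (1 where bits differ):
  10010
^ 11001
-------
  01011

Answer: 01011 (11)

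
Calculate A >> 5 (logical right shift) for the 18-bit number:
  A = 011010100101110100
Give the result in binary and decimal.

Logical shift right by 5: drop the bottom 5 bit(s), prepend 5 zero(s) on the left.
  011010100101110100  ->  keep [0110101001011], discard [10100], prepend 00000
= 000000110101001011

Answer: 000000110101001011 (3403)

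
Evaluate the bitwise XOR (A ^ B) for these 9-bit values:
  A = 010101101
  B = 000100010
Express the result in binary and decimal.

Apply ^ to each column (1 where bits differ):
  010101101
^ 000100010
-----------
  010001111

Answer: 010001111 (143)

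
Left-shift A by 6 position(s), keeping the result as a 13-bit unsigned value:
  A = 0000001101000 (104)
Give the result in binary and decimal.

Shift left by 6: drop the top 6 bit(s), append 6 zero(s) on the right.
  0000001101000  ->  discard [000000], keep [1101000], append 000000
= 1101000000000

Answer: 1101000000000 (6656)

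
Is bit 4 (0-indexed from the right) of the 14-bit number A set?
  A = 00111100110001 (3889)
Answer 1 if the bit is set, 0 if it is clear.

Bit 4 is the 5th from the right.
  00111100110001
           ^
That bit is 1.

Answer: 1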